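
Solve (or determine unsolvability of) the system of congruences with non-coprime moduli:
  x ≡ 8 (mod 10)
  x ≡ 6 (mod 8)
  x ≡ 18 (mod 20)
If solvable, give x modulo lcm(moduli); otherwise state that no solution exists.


Moduli 10, 8, 20 are not pairwise coprime, so CRT works modulo lcm(m_i) when all pairwise compatibility conditions hold.
Pairwise compatibility: gcd(m_i, m_j) must divide a_i - a_j for every pair.
Merge one congruence at a time:
  Start: x ≡ 8 (mod 10).
  Combine with x ≡ 6 (mod 8): gcd(10, 8) = 2; 6 - 8 = -2, which IS divisible by 2, so compatible.
    Write x = 8 + 10·t and substitute into x ≡ 6 (mod 8): 10·t ≡ 6 − 8 = -2 (mod 8).
    Divide the congruence (and modulus) by g = 2: 5·t ≡ -1 (mod 4).
    Reduce coefficients mod 4: 1·t ≡ 3 (mod 4).
    So t ≡ 3 (mod 4).
    Then x = 8 + 10·3 = 38, valid modulo lcm(10, 8) = 40: x ≡ 38 (mod 40).
  Combine with x ≡ 18 (mod 20): gcd(40, 20) = 20; 18 - 38 = -20, which IS divisible by 20, so compatible.
    Write x = 38 + 40·t and substitute into x ≡ 18 (mod 20): 40·t ≡ 18 − 38 = -20 (mod 20).
    Divide the congruence (and modulus) by g = 20: 2·t ≡ -1 (mod 1).
    Modulo 1 every t works; take t = 0.
    Then x = 38 + 40·0 = 38, valid modulo lcm(40, 20) = 40: x ≡ 38 (mod 40).
Verify: 38 mod 10 = 8, 38 mod 8 = 6, 38 mod 20 = 18.

x ≡ 38 (mod 40).


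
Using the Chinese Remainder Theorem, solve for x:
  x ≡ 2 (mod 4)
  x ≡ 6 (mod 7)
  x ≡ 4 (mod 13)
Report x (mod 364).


Moduli 4, 7, 13 are pairwise coprime; by CRT there is a unique solution modulo M = 4 · 7 · 13 = 364.
Solve pairwise, accumulating the modulus:
  Start with x ≡ 2 (mod 4).
  Combine with x ≡ 6 (mod 7): since gcd(4, 7) = 1, we get a unique residue mod 28.
    Write x = 2 + 4·t and substitute into x ≡ 6 (mod 7): 4·t ≡ 6 − 2 = 4 (mod 7).
    The inverse of 4 mod 7 is 2 (since 4·2 = 8 = 1·7 + 1), so t ≡ 2·4 = 8 ≡ 1 (mod 7).
    Then x = 2 + 4·1 = 6, valid modulo lcm(4, 7) = 28: x ≡ 6 (mod 28).
  Combine with x ≡ 4 (mod 13): since gcd(28, 13) = 1, we get a unique residue mod 364.
    Write x = 6 + 28·t and substitute into x ≡ 4 (mod 13): 28·t ≡ 4 − 6 = -2 (mod 13).
    Reduce coefficients mod 13: 2·t ≡ 11 (mod 13).
    The inverse of 2 mod 13 is 7 (since 2·7 = 14 = 1·13 + 1), so t ≡ 7·11 = 77 ≡ 12 (mod 13).
    Then x = 6 + 28·12 = 342, valid modulo lcm(28, 13) = 364: x ≡ 342 (mod 364).
Verify: 342 mod 4 = 2 ✓, 342 mod 7 = 6 ✓, 342 mod 13 = 4 ✓.

x ≡ 342 (mod 364).


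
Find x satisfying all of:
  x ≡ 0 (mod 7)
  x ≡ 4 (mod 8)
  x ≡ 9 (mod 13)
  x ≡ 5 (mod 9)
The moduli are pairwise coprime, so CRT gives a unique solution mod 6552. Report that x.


Product of moduli M = 7 · 8 · 13 · 9 = 6552.
Merge one congruence at a time:
  Start: x ≡ 0 (mod 7).
  Combine with x ≡ 4 (mod 8); new modulus lcm = 56.
    Write x = 0 + 7·t and substitute into x ≡ 4 (mod 8): 7·t ≡ 4 − 0 = 4 (mod 8).
    The inverse of 7 mod 8 is 7 (since 7·7 = 49 = 6·8 + 1), so t ≡ 7·4 = 28 ≡ 4 (mod 8).
    Then x = 0 + 7·4 = 28, valid modulo lcm(7, 8) = 56: x ≡ 28 (mod 56).
  Combine with x ≡ 9 (mod 13); new modulus lcm = 728.
    Write x = 28 + 56·t and substitute into x ≡ 9 (mod 13): 56·t ≡ 9 − 28 = -19 (mod 13).
    Reduce coefficients mod 13: 4·t ≡ 7 (mod 13).
    The inverse of 4 mod 13 is 10 (since 4·10 = 40 = 3·13 + 1), so t ≡ 10·7 = 70 ≡ 5 (mod 13).
    Then x = 28 + 56·5 = 308, valid modulo lcm(56, 13) = 728: x ≡ 308 (mod 728).
  Combine with x ≡ 5 (mod 9); new modulus lcm = 6552.
    Write x = 308 + 728·t and substitute into x ≡ 5 (mod 9): 728·t ≡ 5 − 308 = -303 (mod 9).
    Reduce coefficients mod 9: 8·t ≡ 3 (mod 9).
    The inverse of 8 mod 9 is 8 (since 8·8 = 64 = 7·9 + 1), so t ≡ 8·3 = 24 ≡ 6 (mod 9).
    Then x = 308 + 728·6 = 4676, valid modulo lcm(728, 9) = 6552: x ≡ 4676 (mod 6552).
Verify against each original: 4676 mod 7 = 0, 4676 mod 8 = 4, 4676 mod 13 = 9, 4676 mod 9 = 5.

x ≡ 4676 (mod 6552).


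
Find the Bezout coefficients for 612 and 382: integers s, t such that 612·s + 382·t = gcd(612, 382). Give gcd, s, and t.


Euclidean algorithm on (612, 382) — divide until remainder is 0:
  612 = 1 · 382 + 230
  382 = 1 · 230 + 152
  230 = 1 · 152 + 78
  152 = 1 · 78 + 74
  78 = 1 · 74 + 4
  74 = 18 · 4 + 2
  4 = 2 · 2 + 0
gcd(612, 382) = 2.
Track Bezout coefficients alongside the remainders: start with r₀ = 612 = a·1 + b·0 (s = 1, t = 0) and r₁ = 382 = a·0 + b·1 (s = 0, t = 1); each new remainder r_{k+1} = r_{k-1} − q_k·r_k inherits s_{k+1} = s_{k-1} − q_k·s_k, t_{k+1} = t_{k-1} − q_k·t_k, so r_k = a·s_k + b·t_k at every step:
  q = 1: r = 230, s = 1 − 1·0 = 1, t = 0 − 1·1 = -1  (check: 612·1 + 382·(-1) = 230)
  q = 1: r = 152, s = 0 − 1·1 = -1, t = 1 − 1·(-1) = 2  (check: 612·(-1) + 382·2 = 152)
  q = 1: r = 78, s = 1 − 1·(-1) = 2, t = -1 − 1·2 = -3  (check: 612·2 + 382·(-3) = 78)
  q = 1: r = 74, s = -1 − 1·2 = -3, t = 2 − 1·(-3) = 5  (check: 612·(-3) + 382·5 = 74)
  q = 1: r = 4, s = 2 − 1·(-3) = 5, t = -3 − 1·5 = -8  (check: 612·5 + 382·(-8) = 4)
  q = 18: r = 2, s = -3 − 18·5 = -93, t = 5 − 18·(-8) = 149  (check: 612·(-93) + 382·149 = 2)
The row with r = 2 (the gcd) gives the Bezout coefficients s = -93, t = 149.
Result: 612 · (-93) + 382 · (149) = 2.

gcd(612, 382) = 2; s = -93, t = 149 (check: 612·(-93) + 382·149 = 2).


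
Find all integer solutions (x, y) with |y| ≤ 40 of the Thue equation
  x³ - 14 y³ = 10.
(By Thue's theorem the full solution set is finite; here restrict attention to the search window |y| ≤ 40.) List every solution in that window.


The equation is x³ - 14y³ = 10. For fixed y, x³ = 14·y³ + 10, so a solution requires the RHS to be a perfect cube.
Strategy: iterate y from -40 to 40, compute RHS = 14·y³ + 10, and check whether it is a (positive or negative) perfect cube.
Check small values of y:
  y = 0: RHS = 10 is not a perfect cube.
  y = 1: RHS = 24 is not a perfect cube.
  y = -1: RHS = -4 is not a perfect cube.
  y = 2: RHS = 122 is not a perfect cube.
  y = -2: RHS = -102 is not a perfect cube.
  y = 3: RHS = 388 is not a perfect cube.
  y = -3: RHS = -368 is not a perfect cube.
Continuing the search up to |y| = 40 finds no solutions either.
No (x, y) in the scanned range satisfies the equation.

No integer solutions with |y| ≤ 40.


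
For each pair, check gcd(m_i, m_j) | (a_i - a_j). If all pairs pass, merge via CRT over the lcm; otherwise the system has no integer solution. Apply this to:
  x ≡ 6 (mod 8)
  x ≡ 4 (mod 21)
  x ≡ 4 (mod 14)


Moduli 8, 21, 14 are not pairwise coprime, so CRT works modulo lcm(m_i) when all pairwise compatibility conditions hold.
Pairwise compatibility: gcd(m_i, m_j) must divide a_i - a_j for every pair.
Merge one congruence at a time:
  Start: x ≡ 6 (mod 8).
  Combine with x ≡ 4 (mod 21): gcd(8, 21) = 1; 4 - 6 = -2, which IS divisible by 1, so compatible.
    Write x = 6 + 8·t and substitute into x ≡ 4 (mod 21): 8·t ≡ 4 − 6 = -2 (mod 21).
    Reduce coefficients mod 21: 8·t ≡ 19 (mod 21).
    The inverse of 8 mod 21 is 8 (since 8·8 = 64 = 3·21 + 1), so t ≡ 8·19 = 152 ≡ 5 (mod 21).
    Then x = 6 + 8·5 = 46, valid modulo lcm(8, 21) = 168: x ≡ 46 (mod 168).
  Combine with x ≡ 4 (mod 14): gcd(168, 14) = 14; 4 - 46 = -42, which IS divisible by 14, so compatible.
    Write x = 46 + 168·t and substitute into x ≡ 4 (mod 14): 168·t ≡ 4 − 46 = -42 (mod 14).
    Divide the congruence (and modulus) by g = 14: 12·t ≡ -3 (mod 1).
    Modulo 1 every t works; take t = 0.
    Then x = 46 + 168·0 = 46, valid modulo lcm(168, 14) = 168: x ≡ 46 (mod 168).
Verify: 46 mod 8 = 6, 46 mod 21 = 4, 46 mod 14 = 4.

x ≡ 46 (mod 168).


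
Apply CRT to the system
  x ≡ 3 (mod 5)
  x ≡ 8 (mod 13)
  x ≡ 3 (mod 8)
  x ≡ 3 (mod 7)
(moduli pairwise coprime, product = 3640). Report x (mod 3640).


Product of moduli M = 5 · 13 · 8 · 7 = 3640.
Merge one congruence at a time:
  Start: x ≡ 3 (mod 5).
  Combine with x ≡ 8 (mod 13); new modulus lcm = 65.
    Write x = 3 + 5·t and substitute into x ≡ 8 (mod 13): 5·t ≡ 8 − 3 = 5 (mod 13).
    The inverse of 5 mod 13 is 8 (since 5·8 = 40 = 3·13 + 1), so t ≡ 8·5 = 40 ≡ 1 (mod 13).
    Then x = 3 + 5·1 = 8, valid modulo lcm(5, 13) = 65: x ≡ 8 (mod 65).
  Combine with x ≡ 3 (mod 8); new modulus lcm = 520.
    Write x = 8 + 65·t and substitute into x ≡ 3 (mod 8): 65·t ≡ 3 − 8 = -5 (mod 8).
    Reduce coefficients mod 8: 1·t ≡ 3 (mod 8).
    So t ≡ 3 (mod 8).
    Then x = 8 + 65·3 = 203, valid modulo lcm(65, 8) = 520: x ≡ 203 (mod 520).
  Combine with x ≡ 3 (mod 7); new modulus lcm = 3640.
    Write x = 203 + 520·t and substitute into x ≡ 3 (mod 7): 520·t ≡ 3 − 203 = -200 (mod 7).
    Reduce coefficients mod 7: 2·t ≡ 3 (mod 7).
    The inverse of 2 mod 7 is 4 (since 2·4 = 8 = 1·7 + 1), so t ≡ 4·3 = 12 ≡ 5 (mod 7).
    Then x = 203 + 520·5 = 2803, valid modulo lcm(520, 7) = 3640: x ≡ 2803 (mod 3640).
Verify against each original: 2803 mod 5 = 3, 2803 mod 13 = 8, 2803 mod 8 = 3, 2803 mod 7 = 3.

x ≡ 2803 (mod 3640).


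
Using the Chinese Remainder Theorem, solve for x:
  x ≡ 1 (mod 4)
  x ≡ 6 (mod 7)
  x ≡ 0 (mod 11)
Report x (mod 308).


Moduli 4, 7, 11 are pairwise coprime; by CRT there is a unique solution modulo M = 4 · 7 · 11 = 308.
Solve pairwise, accumulating the modulus:
  Start with x ≡ 1 (mod 4).
  Combine with x ≡ 6 (mod 7): since gcd(4, 7) = 1, we get a unique residue mod 28.
    Write x = 1 + 4·t and substitute into x ≡ 6 (mod 7): 4·t ≡ 6 − 1 = 5 (mod 7).
    The inverse of 4 mod 7 is 2 (since 4·2 = 8 = 1·7 + 1), so t ≡ 2·5 = 10 ≡ 3 (mod 7).
    Then x = 1 + 4·3 = 13, valid modulo lcm(4, 7) = 28: x ≡ 13 (mod 28).
  Combine with x ≡ 0 (mod 11): since gcd(28, 11) = 1, we get a unique residue mod 308.
    Write x = 13 + 28·t and substitute into x ≡ 0 (mod 11): 28·t ≡ 0 − 13 = -13 (mod 11).
    Reduce coefficients mod 11: 6·t ≡ 9 (mod 11).
    The inverse of 6 mod 11 is 2 (since 6·2 = 12 = 1·11 + 1), so t ≡ 2·9 = 18 ≡ 7 (mod 11).
    Then x = 13 + 28·7 = 209, valid modulo lcm(28, 11) = 308: x ≡ 209 (mod 308).
Verify: 209 mod 4 = 1 ✓, 209 mod 7 = 6 ✓, 209 mod 11 = 0 ✓.

x ≡ 209 (mod 308).


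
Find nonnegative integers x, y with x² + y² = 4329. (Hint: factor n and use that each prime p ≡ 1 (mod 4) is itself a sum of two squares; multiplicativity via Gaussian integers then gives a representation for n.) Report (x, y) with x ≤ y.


Step 1: Factor n = 4329 = 3^2 · 13 · 37.
Step 2: Check the mod-4 condition on each prime factor: 3 ≡ 3 (mod 4), exponent 2 (must be even); 13 ≡ 1 (mod 4), exponent 1; 37 ≡ 1 (mod 4), exponent 1.
All primes ≡ 3 (mod 4) appear to even exponent (or don't appear), so by the two-squares theorem n IS expressible as a sum of two squares.
Step 3: Build a representation. Group n = k² · m with k = 3 and m = 13 · 37 = 481 (a product of primes ≡ 1 (mod 4)); a representation of m scales to one of n via (k·x)² + (k·y)² = k²(x² + y²). Each prime p ≡ 1 (mod 4) is itself a sum of two squares; find a² by testing p − a² for a perfect square:
  13: 13 − 1² = 12, 13 − 2² = 9 = 3² ⇒ 13 = 2² + 3².
  37: 37 − 1² = 36 = 6² ⇒ 37 = 1² + 6².
  Combine using the Brahmagupta–Fibonacci identity (a² + b²)(c² + d²) = (ac − bd)² + (ad + bc)² = (ac + bd)² + (ad − bc)²:
  13 · 37 = 481: from (2² + 3²)(1² + 6²), take (2·1 − 3·6, 2·6 + 3·1) = (2 − 18, 12 + 3) = (-16, 15); dropping signs (only squares matter) gives (16, 15); check 16² + 15² = 256 + 225 = 481 ✓.
  Scale by k = 3: (3·16, 3·15) = (48, 45).
Step 4: Order so x ≤ y and verify: 45² + 48² = 2025 + 2304 = 4329 = n. ✓

n = 4329 = 45² + 48² (one valid representation with x ≤ y).


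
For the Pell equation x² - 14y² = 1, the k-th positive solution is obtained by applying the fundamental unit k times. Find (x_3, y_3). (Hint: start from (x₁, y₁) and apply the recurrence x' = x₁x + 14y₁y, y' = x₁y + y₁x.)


Step 1: Find the fundamental solution (x₁, y₁) of x² - 14y² = 1.
  Expand √14 as a continued fraction. a₀ = ⌊√14⌋ = 3; iterate m_{k+1} = d_k·a_k − m_k, d_{k+1} = (14 − m_{k+1}²)/d_k, a_{k+1} = ⌊(a₀ + m_{k+1})/d_{k+1}⌋ (starting m₀ = 0, d₀ = 1), with convergents p_k = a_k·p_{k-1} + p_{k-2}, q_k = a_k·q_{k-1} + q_{k-2} (p₋₁ = 1, q₋₁ = 0):
  k = 0: a₀ = 3; p₀/q₀ = 3/1; p₀² − 14·q₀² = 9 − 14 = -5.
  k = 1: m = 3, d = 5, a = ⌊(3 + 3)/5⌋ = 1; p/q = (1·3 + 1)/(1·1 + 0) = 4/1; p² − 14·q² = 16 − 14 = 2.
  k = 2: m = 2, d = 2, a = ⌊(3 + 2)/2⌋ = 2; p/q = (2·4 + 3)/(2·1 + 1) = 11/3; p² − 14·q² = 121 − 126 = -5.
  k = 3: m = 2, d = 5, a = ⌊(3 + 2)/5⌋ = 1; p/q = (1·11 + 4)/(1·3 + 1) = 15/4; p² − 14·q² = 225 − 224 = 1.
  The first convergent with p² − 14·q² = 1 gives the fundamental solution (x₁, y₁) = (15, 4).
Step 2: Apply the recurrence (x_{n+1}, y_{n+1}) = (x₁x_n + 14y₁y_n, x₁y_n + y₁x_n) repeatedly.
  From (x_1, y_1) = (15, 4): x_2 = 15·15 + 14·4·4 = 449; y_2 = 15·4 + 4·15 = 120.
  From (x_2, y_2) = (449, 120): x_3 = 15·449 + 14·4·120 = 13455; y_3 = 15·120 + 4·449 = 3596.
Step 3: Verify x_3² - 14·y_3² = 181037025 - 181037024 = 1 (should be 1). ✓

(x_1, y_1) = (15, 4); (x_3, y_3) = (13455, 3596).


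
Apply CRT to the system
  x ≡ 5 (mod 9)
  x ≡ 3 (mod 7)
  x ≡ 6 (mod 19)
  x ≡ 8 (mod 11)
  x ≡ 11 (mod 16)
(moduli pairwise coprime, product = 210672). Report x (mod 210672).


Product of moduli M = 9 · 7 · 19 · 11 · 16 = 210672.
Merge one congruence at a time:
  Start: x ≡ 5 (mod 9).
  Combine with x ≡ 3 (mod 7); new modulus lcm = 63.
    Write x = 5 + 9·t and substitute into x ≡ 3 (mod 7): 9·t ≡ 3 − 5 = -2 (mod 7).
    Reduce coefficients mod 7: 2·t ≡ 5 (mod 7).
    The inverse of 2 mod 7 is 4 (since 2·4 = 8 = 1·7 + 1), so t ≡ 4·5 = 20 ≡ 6 (mod 7).
    Then x = 5 + 9·6 = 59, valid modulo lcm(9, 7) = 63: x ≡ 59 (mod 63).
  Combine with x ≡ 6 (mod 19); new modulus lcm = 1197.
    Write x = 59 + 63·t and substitute into x ≡ 6 (mod 19): 63·t ≡ 6 − 59 = -53 (mod 19).
    Reduce coefficients mod 19: 6·t ≡ 4 (mod 19).
    The inverse of 6 mod 19 is 16 (since 6·16 = 96 = 5·19 + 1), so t ≡ 16·4 = 64 ≡ 7 (mod 19).
    Then x = 59 + 63·7 = 500, valid modulo lcm(63, 19) = 1197: x ≡ 500 (mod 1197).
  Combine with x ≡ 8 (mod 11); new modulus lcm = 13167.
    Write x = 500 + 1197·t and substitute into x ≡ 8 (mod 11): 1197·t ≡ 8 − 500 = -492 (mod 11).
    Reduce coefficients mod 11: 9·t ≡ 3 (mod 11).
    The inverse of 9 mod 11 is 5 (since 9·5 = 45 = 4·11 + 1), so t ≡ 5·3 = 15 ≡ 4 (mod 11).
    Then x = 500 + 1197·4 = 5288, valid modulo lcm(1197, 11) = 13167: x ≡ 5288 (mod 13167).
  Combine with x ≡ 11 (mod 16); new modulus lcm = 210672.
    Write x = 5288 + 13167·t and substitute into x ≡ 11 (mod 16): 13167·t ≡ 11 − 5288 = -5277 (mod 16).
    Reduce coefficients mod 16: 15·t ≡ 3 (mod 16).
    The inverse of 15 mod 16 is 15 (since 15·15 = 225 = 14·16 + 1), so t ≡ 15·3 = 45 ≡ 13 (mod 16).
    Then x = 5288 + 13167·13 = 176459, valid modulo lcm(13167, 16) = 210672: x ≡ 176459 (mod 210672).
Verify against each original: 176459 mod 9 = 5, 176459 mod 7 = 3, 176459 mod 19 = 6, 176459 mod 11 = 8, 176459 mod 16 = 11.

x ≡ 176459 (mod 210672).


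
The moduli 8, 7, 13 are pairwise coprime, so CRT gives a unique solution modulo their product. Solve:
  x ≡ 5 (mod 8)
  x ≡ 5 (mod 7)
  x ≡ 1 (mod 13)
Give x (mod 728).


Moduli 8, 7, 13 are pairwise coprime; by CRT there is a unique solution modulo M = 8 · 7 · 13 = 728.
Solve pairwise, accumulating the modulus:
  Start with x ≡ 5 (mod 8).
  Combine with x ≡ 5 (mod 7): since gcd(8, 7) = 1, we get a unique residue mod 56.
    Write x = 5 + 8·t and substitute into x ≡ 5 (mod 7): 8·t ≡ 5 − 5 = 0 (mod 7).
    Reduce coefficients mod 7: 1·t ≡ 0 (mod 7).
    So t ≡ 0 (mod 7).
    Then x = 5 + 8·0 = 5, valid modulo lcm(8, 7) = 56: x ≡ 5 (mod 56).
  Combine with x ≡ 1 (mod 13): since gcd(56, 13) = 1, we get a unique residue mod 728.
    Write x = 5 + 56·t and substitute into x ≡ 1 (mod 13): 56·t ≡ 1 − 5 = -4 (mod 13).
    Reduce coefficients mod 13: 4·t ≡ 9 (mod 13).
    The inverse of 4 mod 13 is 10 (since 4·10 = 40 = 3·13 + 1), so t ≡ 10·9 = 90 ≡ 12 (mod 13).
    Then x = 5 + 56·12 = 677, valid modulo lcm(56, 13) = 728: x ≡ 677 (mod 728).
Verify: 677 mod 8 = 5 ✓, 677 mod 7 = 5 ✓, 677 mod 13 = 1 ✓.

x ≡ 677 (mod 728).


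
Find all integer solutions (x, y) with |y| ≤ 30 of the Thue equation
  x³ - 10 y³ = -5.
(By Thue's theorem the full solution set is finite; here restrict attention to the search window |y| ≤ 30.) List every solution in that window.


The equation is x³ - 10y³ = -5. For fixed y, x³ = 10·y³ − 5, so a solution requires the RHS to be a perfect cube.
Strategy: iterate y from -30 to 30, compute RHS = 10·y³ − 5, and check whether it is a (positive or negative) perfect cube.
Check small values of y:
  y = 0: RHS = -5 is not a perfect cube.
  y = 1: RHS = 5 is not a perfect cube.
  y = -1: RHS = -15 is not a perfect cube.
  y = 2: RHS = 75 is not a perfect cube.
  y = -2: RHS = -85 is not a perfect cube.
  y = 3: RHS = 265 is not a perfect cube.
  y = -3: RHS = -275 is not a perfect cube.
Continuing the search up to |y| = 30 finds no solutions either.
No (x, y) in the scanned range satisfies the equation.

No integer solutions with |y| ≤ 30.


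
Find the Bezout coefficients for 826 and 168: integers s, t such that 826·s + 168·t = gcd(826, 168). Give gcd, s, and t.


Euclidean algorithm on (826, 168) — divide until remainder is 0:
  826 = 4 · 168 + 154
  168 = 1 · 154 + 14
  154 = 11 · 14 + 0
gcd(826, 168) = 14.
Track Bezout coefficients alongside the remainders: start with r₀ = 826 = a·1 + b·0 (s = 1, t = 0) and r₁ = 168 = a·0 + b·1 (s = 0, t = 1); each new remainder r_{k+1} = r_{k-1} − q_k·r_k inherits s_{k+1} = s_{k-1} − q_k·s_k, t_{k+1} = t_{k-1} − q_k·t_k, so r_k = a·s_k + b·t_k at every step:
  q = 4: r = 154, s = 1 − 4·0 = 1, t = 0 − 4·1 = -4  (check: 826·1 + 168·(-4) = 154)
  q = 1: r = 14, s = 0 − 1·1 = -1, t = 1 − 1·(-4) = 5  (check: 826·(-1) + 168·5 = 14)
The row with r = 14 (the gcd) gives the Bezout coefficients s = -1, t = 5.
Result: 826 · (-1) + 168 · (5) = 14.

gcd(826, 168) = 14; s = -1, t = 5 (check: 826·(-1) + 168·5 = 14).


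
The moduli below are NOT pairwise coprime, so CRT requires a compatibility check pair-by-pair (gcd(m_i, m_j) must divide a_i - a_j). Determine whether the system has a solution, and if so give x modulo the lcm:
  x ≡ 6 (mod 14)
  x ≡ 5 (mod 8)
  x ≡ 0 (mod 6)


Moduli 14, 8, 6 are not pairwise coprime, so CRT works modulo lcm(m_i) when all pairwise compatibility conditions hold.
Pairwise compatibility: gcd(m_i, m_j) must divide a_i - a_j for every pair.
Merge one congruence at a time:
  Start: x ≡ 6 (mod 14).
  Combine with x ≡ 5 (mod 8): gcd(14, 8) = 2, and 5 - 6 = -1 is NOT divisible by 2.
    ⇒ system is inconsistent (no integer solution).

No solution (the system is inconsistent).


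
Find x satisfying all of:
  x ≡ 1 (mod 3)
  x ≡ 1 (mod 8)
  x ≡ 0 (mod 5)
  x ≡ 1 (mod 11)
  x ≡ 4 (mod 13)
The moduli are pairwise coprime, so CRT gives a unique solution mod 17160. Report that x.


Product of moduli M = 3 · 8 · 5 · 11 · 13 = 17160.
Merge one congruence at a time:
  Start: x ≡ 1 (mod 3).
  Combine with x ≡ 1 (mod 8); new modulus lcm = 24.
    Write x = 1 + 3·t and substitute into x ≡ 1 (mod 8): 3·t ≡ 1 − 1 = 0 (mod 8).
    The inverse of 3 mod 8 is 3 (since 3·3 = 9 = 1·8 + 1), so t ≡ 3·0 = 0 ≡ 0 (mod 8).
    Then x = 1 + 3·0 = 1, valid modulo lcm(3, 8) = 24: x ≡ 1 (mod 24).
  Combine with x ≡ 0 (mod 5); new modulus lcm = 120.
    Write x = 1 + 24·t and substitute into x ≡ 0 (mod 5): 24·t ≡ 0 − 1 = -1 (mod 5).
    Reduce coefficients mod 5: 4·t ≡ 4 (mod 5).
    The inverse of 4 mod 5 is 4 (since 4·4 = 16 = 3·5 + 1), so t ≡ 4·4 = 16 ≡ 1 (mod 5).
    Then x = 1 + 24·1 = 25, valid modulo lcm(24, 5) = 120: x ≡ 25 (mod 120).
  Combine with x ≡ 1 (mod 11); new modulus lcm = 1320.
    Write x = 25 + 120·t and substitute into x ≡ 1 (mod 11): 120·t ≡ 1 − 25 = -24 (mod 11).
    Reduce coefficients mod 11: 10·t ≡ 9 (mod 11).
    The inverse of 10 mod 11 is 10 (since 10·10 = 100 = 9·11 + 1), so t ≡ 10·9 = 90 ≡ 2 (mod 11).
    Then x = 25 + 120·2 = 265, valid modulo lcm(120, 11) = 1320: x ≡ 265 (mod 1320).
  Combine with x ≡ 4 (mod 13); new modulus lcm = 17160.
    Write x = 265 + 1320·t and substitute into x ≡ 4 (mod 13): 1320·t ≡ 4 − 265 = -261 (mod 13).
    Reduce coefficients mod 13: 7·t ≡ 12 (mod 13).
    The inverse of 7 mod 13 is 2 (since 7·2 = 14 = 1·13 + 1), so t ≡ 2·12 = 24 ≡ 11 (mod 13).
    Then x = 265 + 1320·11 = 14785, valid modulo lcm(1320, 13) = 17160: x ≡ 14785 (mod 17160).
Verify against each original: 14785 mod 3 = 1, 14785 mod 8 = 1, 14785 mod 5 = 0, 14785 mod 11 = 1, 14785 mod 13 = 4.

x ≡ 14785 (mod 17160).


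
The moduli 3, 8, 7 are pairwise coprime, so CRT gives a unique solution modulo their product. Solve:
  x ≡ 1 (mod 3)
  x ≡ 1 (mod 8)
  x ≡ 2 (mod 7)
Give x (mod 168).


Moduli 3, 8, 7 are pairwise coprime; by CRT there is a unique solution modulo M = 3 · 8 · 7 = 168.
Solve pairwise, accumulating the modulus:
  Start with x ≡ 1 (mod 3).
  Combine with x ≡ 1 (mod 8): since gcd(3, 8) = 1, we get a unique residue mod 24.
    Write x = 1 + 3·t and substitute into x ≡ 1 (mod 8): 3·t ≡ 1 − 1 = 0 (mod 8).
    The inverse of 3 mod 8 is 3 (since 3·3 = 9 = 1·8 + 1), so t ≡ 3·0 = 0 ≡ 0 (mod 8).
    Then x = 1 + 3·0 = 1, valid modulo lcm(3, 8) = 24: x ≡ 1 (mod 24).
  Combine with x ≡ 2 (mod 7): since gcd(24, 7) = 1, we get a unique residue mod 168.
    Write x = 1 + 24·t and substitute into x ≡ 2 (mod 7): 24·t ≡ 2 − 1 = 1 (mod 7).
    Reduce coefficients mod 7: 3·t ≡ 1 (mod 7).
    The inverse of 3 mod 7 is 5 (since 3·5 = 15 = 2·7 + 1), so t ≡ 5·1 = 5 ≡ 5 (mod 7).
    Then x = 1 + 24·5 = 121, valid modulo lcm(24, 7) = 168: x ≡ 121 (mod 168).
Verify: 121 mod 3 = 1 ✓, 121 mod 8 = 1 ✓, 121 mod 7 = 2 ✓.

x ≡ 121 (mod 168).


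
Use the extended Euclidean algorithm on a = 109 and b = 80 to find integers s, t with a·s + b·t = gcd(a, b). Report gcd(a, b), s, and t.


Euclidean algorithm on (109, 80) — divide until remainder is 0:
  109 = 1 · 80 + 29
  80 = 2 · 29 + 22
  29 = 1 · 22 + 7
  22 = 3 · 7 + 1
  7 = 7 · 1 + 0
gcd(109, 80) = 1.
Track Bezout coefficients alongside the remainders: start with r₀ = 109 = a·1 + b·0 (s = 1, t = 0) and r₁ = 80 = a·0 + b·1 (s = 0, t = 1); each new remainder r_{k+1} = r_{k-1} − q_k·r_k inherits s_{k+1} = s_{k-1} − q_k·s_k, t_{k+1} = t_{k-1} − q_k·t_k, so r_k = a·s_k + b·t_k at every step:
  q = 1: r = 29, s = 1 − 1·0 = 1, t = 0 − 1·1 = -1  (check: 109·1 + 80·(-1) = 29)
  q = 2: r = 22, s = 0 − 2·1 = -2, t = 1 − 2·(-1) = 3  (check: 109·(-2) + 80·3 = 22)
  q = 1: r = 7, s = 1 − 1·(-2) = 3, t = -1 − 1·3 = -4  (check: 109·3 + 80·(-4) = 7)
  q = 3: r = 1, s = -2 − 3·3 = -11, t = 3 − 3·(-4) = 15  (check: 109·(-11) + 80·15 = 1)
The row with r = 1 (the gcd) gives the Bezout coefficients s = -11, t = 15.
Result: 109 · (-11) + 80 · (15) = 1.

gcd(109, 80) = 1; s = -11, t = 15 (check: 109·(-11) + 80·15 = 1).


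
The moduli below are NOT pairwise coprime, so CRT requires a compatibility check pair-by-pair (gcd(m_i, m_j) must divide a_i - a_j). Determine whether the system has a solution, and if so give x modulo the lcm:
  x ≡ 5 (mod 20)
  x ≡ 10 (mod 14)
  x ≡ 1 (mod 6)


Moduli 20, 14, 6 are not pairwise coprime, so CRT works modulo lcm(m_i) when all pairwise compatibility conditions hold.
Pairwise compatibility: gcd(m_i, m_j) must divide a_i - a_j for every pair.
Merge one congruence at a time:
  Start: x ≡ 5 (mod 20).
  Combine with x ≡ 10 (mod 14): gcd(20, 14) = 2, and 10 - 5 = 5 is NOT divisible by 2.
    ⇒ system is inconsistent (no integer solution).

No solution (the system is inconsistent).


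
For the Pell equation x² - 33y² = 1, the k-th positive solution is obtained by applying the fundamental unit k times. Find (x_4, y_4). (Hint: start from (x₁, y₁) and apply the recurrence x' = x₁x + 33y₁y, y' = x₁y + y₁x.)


Step 1: Find the fundamental solution (x₁, y₁) of x² - 33y² = 1.
  Expand √33 as a continued fraction. a₀ = ⌊√33⌋ = 5; iterate m_{k+1} = d_k·a_k − m_k, d_{k+1} = (33 − m_{k+1}²)/d_k, a_{k+1} = ⌊(a₀ + m_{k+1})/d_{k+1}⌋ (starting m₀ = 0, d₀ = 1), with convergents p_k = a_k·p_{k-1} + p_{k-2}, q_k = a_k·q_{k-1} + q_{k-2} (p₋₁ = 1, q₋₁ = 0):
  k = 0: a₀ = 5; p₀/q₀ = 5/1; p₀² − 33·q₀² = 25 − 33 = -8.
  k = 1: m = 5, d = 8, a = ⌊(5 + 5)/8⌋ = 1; p/q = (1·5 + 1)/(1·1 + 0) = 6/1; p² − 33·q² = 36 − 33 = 3.
  k = 2: m = 3, d = 3, a = ⌊(5 + 3)/3⌋ = 2; p/q = (2·6 + 5)/(2·1 + 1) = 17/3; p² − 33·q² = 289 − 297 = -8.
  k = 3: m = 3, d = 8, a = ⌊(5 + 3)/8⌋ = 1; p/q = (1·17 + 6)/(1·3 + 1) = 23/4; p² − 33·q² = 529 − 528 = 1.
  The first convergent with p² − 33·q² = 1 gives the fundamental solution (x₁, y₁) = (23, 4).
Step 2: Apply the recurrence (x_{n+1}, y_{n+1}) = (x₁x_n + 33y₁y_n, x₁y_n + y₁x_n) repeatedly.
  From (x_1, y_1) = (23, 4): x_2 = 23·23 + 33·4·4 = 1057; y_2 = 23·4 + 4·23 = 184.
  From (x_2, y_2) = (1057, 184): x_3 = 23·1057 + 33·4·184 = 48599; y_3 = 23·184 + 4·1057 = 8460.
  From (x_3, y_3) = (48599, 8460): x_4 = 23·48599 + 33·4·8460 = 2234497; y_4 = 23·8460 + 4·48599 = 388976.
Step 3: Verify x_4² - 33·y_4² = 4992976843009 - 4992976843008 = 1 (should be 1). ✓

(x_1, y_1) = (23, 4); (x_4, y_4) = (2234497, 388976).


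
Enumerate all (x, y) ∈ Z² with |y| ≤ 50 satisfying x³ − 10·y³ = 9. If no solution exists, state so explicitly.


The equation is x³ - 10y³ = 9. For fixed y, x³ = 10·y³ + 9, so a solution requires the RHS to be a perfect cube.
Strategy: iterate y from -50 to 50, compute RHS = 10·y³ + 9, and check whether it is a (positive or negative) perfect cube.
Check small values of y:
  y = 0: RHS = 9 is not a perfect cube.
  y = 1: RHS = 19 is not a perfect cube.
  y = -1: RHS = -1 = (-1)³ ⇒ x = -1 works.
  y = 2: RHS = 89 is not a perfect cube.
  y = -2: RHS = -71 is not a perfect cube.
  y = 3: RHS = 279 is not a perfect cube.
  y = -3: RHS = -261 is not a perfect cube.
Continuing the search up to |y| = 50 finds no further solutions beyond those listed.
Collected solutions: (-1, -1).

Solutions (with |y| ≤ 50): (-1, -1).


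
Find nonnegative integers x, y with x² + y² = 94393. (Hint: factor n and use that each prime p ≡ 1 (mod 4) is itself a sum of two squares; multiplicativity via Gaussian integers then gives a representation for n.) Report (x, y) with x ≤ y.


Step 1: Factor n = 94393 = 13 · 53 · 137.
Step 2: Check the mod-4 condition on each prime factor: 13 ≡ 1 (mod 4), exponent 1; 53 ≡ 1 (mod 4), exponent 1; 137 ≡ 1 (mod 4), exponent 1.
All primes ≡ 3 (mod 4) appear to even exponent (or don't appear), so by the two-squares theorem n IS expressible as a sum of two squares.
Step 3: Build a representation. Here n = 13 · 53 · 137 is a product of primes ≡ 1 (mod 4). Each prime p ≡ 1 (mod 4) is itself a sum of two squares; find a² by testing p − a² for a perfect square:
  13: 13 − 1² = 12, 13 − 2² = 9 = 3² ⇒ 13 = 2² + 3².
  53: 53 − 1² = 52, 53 − 2² = 49 = 7² ⇒ 53 = 2² + 7².
  137: 137 − 1² = 136, 137 − 2² = 133, 137 − 3² = 128, 137 − 4² = 121 = 11² ⇒ 137 = 4² + 11².
  Combine using the Brahmagupta–Fibonacci identity (a² + b²)(c² + d²) = (ac − bd)² + (ad + bc)² = (ac + bd)² + (ad − bc)²:
  13 · 53 = 689: from (2² + 3²)(2² + 7²), take (2·2 − 3·7, 2·7 + 3·2) = (4 − 21, 14 + 6) = (-17, 20); dropping signs (only squares matter) gives (17, 20); check 17² + 20² = 289 + 400 = 689 ✓.
  689 · 137 = 94393: from (17² + 20²)(4² + 11²), take (17·4 − 20·11, 17·11 + 20·4) = (68 − 220, 187 + 80) = (-152, 267); dropping signs (only squares matter) gives (152, 267); check 152² + 267² = 23104 + 71289 = 94393 ✓.
Step 4: Order so x ≤ y and verify: 152² + 267² = 23104 + 71289 = 94393 = n. ✓

n = 94393 = 152² + 267² (one valid representation with x ≤ y).


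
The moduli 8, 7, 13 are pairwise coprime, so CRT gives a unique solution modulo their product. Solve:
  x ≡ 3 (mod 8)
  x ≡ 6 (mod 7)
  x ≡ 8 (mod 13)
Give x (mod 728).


Moduli 8, 7, 13 are pairwise coprime; by CRT there is a unique solution modulo M = 8 · 7 · 13 = 728.
Solve pairwise, accumulating the modulus:
  Start with x ≡ 3 (mod 8).
  Combine with x ≡ 6 (mod 7): since gcd(8, 7) = 1, we get a unique residue mod 56.
    Write x = 3 + 8·t and substitute into x ≡ 6 (mod 7): 8·t ≡ 6 − 3 = 3 (mod 7).
    Reduce coefficients mod 7: 1·t ≡ 3 (mod 7).
    So t ≡ 3 (mod 7).
    Then x = 3 + 8·3 = 27, valid modulo lcm(8, 7) = 56: x ≡ 27 (mod 56).
  Combine with x ≡ 8 (mod 13): since gcd(56, 13) = 1, we get a unique residue mod 728.
    Write x = 27 + 56·t and substitute into x ≡ 8 (mod 13): 56·t ≡ 8 − 27 = -19 (mod 13).
    Reduce coefficients mod 13: 4·t ≡ 7 (mod 13).
    The inverse of 4 mod 13 is 10 (since 4·10 = 40 = 3·13 + 1), so t ≡ 10·7 = 70 ≡ 5 (mod 13).
    Then x = 27 + 56·5 = 307, valid modulo lcm(56, 13) = 728: x ≡ 307 (mod 728).
Verify: 307 mod 8 = 3 ✓, 307 mod 7 = 6 ✓, 307 mod 13 = 8 ✓.

x ≡ 307 (mod 728).


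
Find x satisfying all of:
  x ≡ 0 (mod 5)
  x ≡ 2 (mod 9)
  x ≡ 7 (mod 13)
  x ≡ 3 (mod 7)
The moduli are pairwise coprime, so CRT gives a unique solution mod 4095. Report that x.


Product of moduli M = 5 · 9 · 13 · 7 = 4095.
Merge one congruence at a time:
  Start: x ≡ 0 (mod 5).
  Combine with x ≡ 2 (mod 9); new modulus lcm = 45.
    Write x = 0 + 5·t and substitute into x ≡ 2 (mod 9): 5·t ≡ 2 − 0 = 2 (mod 9).
    The inverse of 5 mod 9 is 2 (since 5·2 = 10 = 1·9 + 1), so t ≡ 2·2 = 4 ≡ 4 (mod 9).
    Then x = 0 + 5·4 = 20, valid modulo lcm(5, 9) = 45: x ≡ 20 (mod 45).
  Combine with x ≡ 7 (mod 13); new modulus lcm = 585.
    Write x = 20 + 45·t and substitute into x ≡ 7 (mod 13): 45·t ≡ 7 − 20 = -13 (mod 13).
    Reduce coefficients mod 13: 6·t ≡ 0 (mod 13).
    The inverse of 6 mod 13 is 11 (since 6·11 = 66 = 5·13 + 1), so t ≡ 11·0 = 0 ≡ 0 (mod 13).
    Then x = 20 + 45·0 = 20, valid modulo lcm(45, 13) = 585: x ≡ 20 (mod 585).
  Combine with x ≡ 3 (mod 7); new modulus lcm = 4095.
    Write x = 20 + 585·t and substitute into x ≡ 3 (mod 7): 585·t ≡ 3 − 20 = -17 (mod 7).
    Reduce coefficients mod 7: 4·t ≡ 4 (mod 7).
    The inverse of 4 mod 7 is 2 (since 4·2 = 8 = 1·7 + 1), so t ≡ 2·4 = 8 ≡ 1 (mod 7).
    Then x = 20 + 585·1 = 605, valid modulo lcm(585, 7) = 4095: x ≡ 605 (mod 4095).
Verify against each original: 605 mod 5 = 0, 605 mod 9 = 2, 605 mod 13 = 7, 605 mod 7 = 3.

x ≡ 605 (mod 4095).


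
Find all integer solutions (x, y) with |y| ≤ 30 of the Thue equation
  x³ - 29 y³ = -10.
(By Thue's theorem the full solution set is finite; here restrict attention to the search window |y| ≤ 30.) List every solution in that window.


The equation is x³ - 29y³ = -10. For fixed y, x³ = 29·y³ − 10, so a solution requires the RHS to be a perfect cube.
Strategy: iterate y from -30 to 30, compute RHS = 29·y³ − 10, and check whether it is a (positive or negative) perfect cube.
Check small values of y:
  y = 0: RHS = -10 is not a perfect cube.
  y = 1: RHS = 19 is not a perfect cube.
  y = -1: RHS = -39 is not a perfect cube.
  y = 2: RHS = 222 is not a perfect cube.
  y = -2: RHS = -242 is not a perfect cube.
  y = 3: RHS = 773 is not a perfect cube.
  y = -3: RHS = -793 is not a perfect cube.
Continuing the search up to |y| = 30 finds no solutions either.
No (x, y) in the scanned range satisfies the equation.

No integer solutions with |y| ≤ 30.


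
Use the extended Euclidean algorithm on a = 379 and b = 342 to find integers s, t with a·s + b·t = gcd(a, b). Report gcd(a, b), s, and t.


Euclidean algorithm on (379, 342) — divide until remainder is 0:
  379 = 1 · 342 + 37
  342 = 9 · 37 + 9
  37 = 4 · 9 + 1
  9 = 9 · 1 + 0
gcd(379, 342) = 1.
Track Bezout coefficients alongside the remainders: start with r₀ = 379 = a·1 + b·0 (s = 1, t = 0) and r₁ = 342 = a·0 + b·1 (s = 0, t = 1); each new remainder r_{k+1} = r_{k-1} − q_k·r_k inherits s_{k+1} = s_{k-1} − q_k·s_k, t_{k+1} = t_{k-1} − q_k·t_k, so r_k = a·s_k + b·t_k at every step:
  q = 1: r = 37, s = 1 − 1·0 = 1, t = 0 − 1·1 = -1  (check: 379·1 + 342·(-1) = 37)
  q = 9: r = 9, s = 0 − 9·1 = -9, t = 1 − 9·(-1) = 10  (check: 379·(-9) + 342·10 = 9)
  q = 4: r = 1, s = 1 − 4·(-9) = 37, t = -1 − 4·10 = -41  (check: 379·37 + 342·(-41) = 1)
The row with r = 1 (the gcd) gives the Bezout coefficients s = 37, t = -41.
Result: 379 · (37) + 342 · (-41) = 1.

gcd(379, 342) = 1; s = 37, t = -41 (check: 379·37 + 342·(-41) = 1).


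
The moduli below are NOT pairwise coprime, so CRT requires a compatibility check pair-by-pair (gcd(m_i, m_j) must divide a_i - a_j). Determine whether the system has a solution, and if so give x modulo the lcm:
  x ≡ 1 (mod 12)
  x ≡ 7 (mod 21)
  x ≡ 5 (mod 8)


Moduli 12, 21, 8 are not pairwise coprime, so CRT works modulo lcm(m_i) when all pairwise compatibility conditions hold.
Pairwise compatibility: gcd(m_i, m_j) must divide a_i - a_j for every pair.
Merge one congruence at a time:
  Start: x ≡ 1 (mod 12).
  Combine with x ≡ 7 (mod 21): gcd(12, 21) = 3; 7 - 1 = 6, which IS divisible by 3, so compatible.
    Write x = 1 + 12·t and substitute into x ≡ 7 (mod 21): 12·t ≡ 7 − 1 = 6 (mod 21).
    Divide the congruence (and modulus) by g = 3: 4·t ≡ 2 (mod 7).
    The inverse of 4 mod 7 is 2 (since 4·2 = 8 = 1·7 + 1), so t ≡ 2·2 = 4 ≡ 4 (mod 7).
    Then x = 1 + 12·4 = 49, valid modulo lcm(12, 21) = 84: x ≡ 49 (mod 84).
  Combine with x ≡ 5 (mod 8): gcd(84, 8) = 4; 5 - 49 = -44, which IS divisible by 4, so compatible.
    Write x = 49 + 84·t and substitute into x ≡ 5 (mod 8): 84·t ≡ 5 − 49 = -44 (mod 8).
    Divide the congruence (and modulus) by g = 4: 21·t ≡ -11 (mod 2).
    Reduce coefficients mod 2: 1·t ≡ 1 (mod 2).
    So t ≡ 1 (mod 2).
    Then x = 49 + 84·1 = 133, valid modulo lcm(84, 8) = 168: x ≡ 133 (mod 168).
Verify: 133 mod 12 = 1, 133 mod 21 = 7, 133 mod 8 = 5.

x ≡ 133 (mod 168).


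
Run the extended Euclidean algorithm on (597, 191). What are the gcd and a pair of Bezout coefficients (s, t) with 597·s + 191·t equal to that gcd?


Euclidean algorithm on (597, 191) — divide until remainder is 0:
  597 = 3 · 191 + 24
  191 = 7 · 24 + 23
  24 = 1 · 23 + 1
  23 = 23 · 1 + 0
gcd(597, 191) = 1.
Track Bezout coefficients alongside the remainders: start with r₀ = 597 = a·1 + b·0 (s = 1, t = 0) and r₁ = 191 = a·0 + b·1 (s = 0, t = 1); each new remainder r_{k+1} = r_{k-1} − q_k·r_k inherits s_{k+1} = s_{k-1} − q_k·s_k, t_{k+1} = t_{k-1} − q_k·t_k, so r_k = a·s_k + b·t_k at every step:
  q = 3: r = 24, s = 1 − 3·0 = 1, t = 0 − 3·1 = -3  (check: 597·1 + 191·(-3) = 24)
  q = 7: r = 23, s = 0 − 7·1 = -7, t = 1 − 7·(-3) = 22  (check: 597·(-7) + 191·22 = 23)
  q = 1: r = 1, s = 1 − 1·(-7) = 8, t = -3 − 1·22 = -25  (check: 597·8 + 191·(-25) = 1)
The row with r = 1 (the gcd) gives the Bezout coefficients s = 8, t = -25.
Result: 597 · (8) + 191 · (-25) = 1.

gcd(597, 191) = 1; s = 8, t = -25 (check: 597·8 + 191·(-25) = 1).


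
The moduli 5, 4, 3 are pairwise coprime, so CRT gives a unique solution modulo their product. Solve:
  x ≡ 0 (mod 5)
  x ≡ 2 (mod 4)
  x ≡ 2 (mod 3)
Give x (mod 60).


Moduli 5, 4, 3 are pairwise coprime; by CRT there is a unique solution modulo M = 5 · 4 · 3 = 60.
Solve pairwise, accumulating the modulus:
  Start with x ≡ 0 (mod 5).
  Combine with x ≡ 2 (mod 4): since gcd(5, 4) = 1, we get a unique residue mod 20.
    Write x = 0 + 5·t and substitute into x ≡ 2 (mod 4): 5·t ≡ 2 − 0 = 2 (mod 4).
    Reduce coefficients mod 4: 1·t ≡ 2 (mod 4).
    So t ≡ 2 (mod 4).
    Then x = 0 + 5·2 = 10, valid modulo lcm(5, 4) = 20: x ≡ 10 (mod 20).
  Combine with x ≡ 2 (mod 3): since gcd(20, 3) = 1, we get a unique residue mod 60.
    Write x = 10 + 20·t and substitute into x ≡ 2 (mod 3): 20·t ≡ 2 − 10 = -8 (mod 3).
    Reduce coefficients mod 3: 2·t ≡ 1 (mod 3).
    The inverse of 2 mod 3 is 2 (since 2·2 = 4 = 1·3 + 1), so t ≡ 2·1 = 2 ≡ 2 (mod 3).
    Then x = 10 + 20·2 = 50, valid modulo lcm(20, 3) = 60: x ≡ 50 (mod 60).
Verify: 50 mod 5 = 0 ✓, 50 mod 4 = 2 ✓, 50 mod 3 = 2 ✓.

x ≡ 50 (mod 60).


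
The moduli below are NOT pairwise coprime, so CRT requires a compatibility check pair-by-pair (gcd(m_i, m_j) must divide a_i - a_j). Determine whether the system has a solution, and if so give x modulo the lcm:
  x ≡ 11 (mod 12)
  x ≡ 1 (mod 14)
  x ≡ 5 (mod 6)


Moduli 12, 14, 6 are not pairwise coprime, so CRT works modulo lcm(m_i) when all pairwise compatibility conditions hold.
Pairwise compatibility: gcd(m_i, m_j) must divide a_i - a_j for every pair.
Merge one congruence at a time:
  Start: x ≡ 11 (mod 12).
  Combine with x ≡ 1 (mod 14): gcd(12, 14) = 2; 1 - 11 = -10, which IS divisible by 2, so compatible.
    Write x = 11 + 12·t and substitute into x ≡ 1 (mod 14): 12·t ≡ 1 − 11 = -10 (mod 14).
    Divide the congruence (and modulus) by g = 2: 6·t ≡ -5 (mod 7).
    Reduce coefficients mod 7: 6·t ≡ 2 (mod 7).
    The inverse of 6 mod 7 is 6 (since 6·6 = 36 = 5·7 + 1), so t ≡ 6·2 = 12 ≡ 5 (mod 7).
    Then x = 11 + 12·5 = 71, valid modulo lcm(12, 14) = 84: x ≡ 71 (mod 84).
  Combine with x ≡ 5 (mod 6): gcd(84, 6) = 6; 5 - 71 = -66, which IS divisible by 6, so compatible.
    Write x = 71 + 84·t and substitute into x ≡ 5 (mod 6): 84·t ≡ 5 − 71 = -66 (mod 6).
    Divide the congruence (and modulus) by g = 6: 14·t ≡ -11 (mod 1).
    Modulo 1 every t works; take t = 0.
    Then x = 71 + 84·0 = 71, valid modulo lcm(84, 6) = 84: x ≡ 71 (mod 84).
Verify: 71 mod 12 = 11, 71 mod 14 = 1, 71 mod 6 = 5.

x ≡ 71 (mod 84).


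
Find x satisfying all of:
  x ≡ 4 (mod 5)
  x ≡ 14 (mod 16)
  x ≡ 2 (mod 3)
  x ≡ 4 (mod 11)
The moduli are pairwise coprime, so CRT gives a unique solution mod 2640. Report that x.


Product of moduli M = 5 · 16 · 3 · 11 = 2640.
Merge one congruence at a time:
  Start: x ≡ 4 (mod 5).
  Combine with x ≡ 14 (mod 16); new modulus lcm = 80.
    Write x = 4 + 5·t and substitute into x ≡ 14 (mod 16): 5·t ≡ 14 − 4 = 10 (mod 16).
    The inverse of 5 mod 16 is 13 (since 5·13 = 65 = 4·16 + 1), so t ≡ 13·10 = 130 ≡ 2 (mod 16).
    Then x = 4 + 5·2 = 14, valid modulo lcm(5, 16) = 80: x ≡ 14 (mod 80).
  Combine with x ≡ 2 (mod 3); new modulus lcm = 240.
    Write x = 14 + 80·t and substitute into x ≡ 2 (mod 3): 80·t ≡ 2 − 14 = -12 (mod 3).
    Reduce coefficients mod 3: 2·t ≡ 0 (mod 3).
    The inverse of 2 mod 3 is 2 (since 2·2 = 4 = 1·3 + 1), so t ≡ 2·0 = 0 ≡ 0 (mod 3).
    Then x = 14 + 80·0 = 14, valid modulo lcm(80, 3) = 240: x ≡ 14 (mod 240).
  Combine with x ≡ 4 (mod 11); new modulus lcm = 2640.
    Write x = 14 + 240·t and substitute into x ≡ 4 (mod 11): 240·t ≡ 4 − 14 = -10 (mod 11).
    Reduce coefficients mod 11: 9·t ≡ 1 (mod 11).
    The inverse of 9 mod 11 is 5 (since 9·5 = 45 = 4·11 + 1), so t ≡ 5·1 = 5 ≡ 5 (mod 11).
    Then x = 14 + 240·5 = 1214, valid modulo lcm(240, 11) = 2640: x ≡ 1214 (mod 2640).
Verify against each original: 1214 mod 5 = 4, 1214 mod 16 = 14, 1214 mod 3 = 2, 1214 mod 11 = 4.

x ≡ 1214 (mod 2640).


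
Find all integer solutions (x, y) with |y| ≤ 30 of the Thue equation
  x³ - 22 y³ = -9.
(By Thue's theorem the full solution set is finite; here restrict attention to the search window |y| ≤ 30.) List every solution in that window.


The equation is x³ - 22y³ = -9. For fixed y, x³ = 22·y³ − 9, so a solution requires the RHS to be a perfect cube.
Strategy: iterate y from -30 to 30, compute RHS = 22·y³ − 9, and check whether it is a (positive or negative) perfect cube.
Check small values of y:
  y = 0: RHS = -9 is not a perfect cube.
  y = 1: RHS = 13 is not a perfect cube.
  y = -1: RHS = -31 is not a perfect cube.
  y = 2: RHS = 167 is not a perfect cube.
  y = -2: RHS = -185 is not a perfect cube.
  y = 3: RHS = 585 is not a perfect cube.
  y = -3: RHS = -603 is not a perfect cube.
Continuing the search up to |y| = 30 finds no solutions either.
No (x, y) in the scanned range satisfies the equation.

No integer solutions with |y| ≤ 30.
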